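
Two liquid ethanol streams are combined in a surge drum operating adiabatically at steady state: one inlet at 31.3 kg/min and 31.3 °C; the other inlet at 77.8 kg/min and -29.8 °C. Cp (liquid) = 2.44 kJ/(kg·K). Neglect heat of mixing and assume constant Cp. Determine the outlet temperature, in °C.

T_out = -12.3 °C

Energy balance with Q = 0: Σ ṁᵢCp,ᵢ(T_out − Tᵢ) = 0
T_out = Σ ṁᵢCp,ᵢTᵢ / Σ ṁᵢCp,ᵢ
      = -3266.5 / 266.2 = -12.271 °C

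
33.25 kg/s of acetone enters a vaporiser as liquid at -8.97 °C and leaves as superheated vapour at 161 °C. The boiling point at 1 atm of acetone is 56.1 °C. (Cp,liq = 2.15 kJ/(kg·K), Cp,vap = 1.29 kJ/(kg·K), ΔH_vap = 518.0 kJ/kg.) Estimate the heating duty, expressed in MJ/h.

Q = 94900 MJ/h

liquid -8.97→56.1 °C: 139.9 kJ/kg
vaporisation at 56.1 °C: 518 kJ/kg
vapour 56.1→161 °C: 135.32 kJ/kg
Δh = 139.9 + 518 + 135.32 = 793.22 kJ/kg
Q = ṁ·Δh = 33.25 kg/s × 793.22 kJ/kg = 26375 kJ/s
|Q| = 26375 kW = 94949 MJ/h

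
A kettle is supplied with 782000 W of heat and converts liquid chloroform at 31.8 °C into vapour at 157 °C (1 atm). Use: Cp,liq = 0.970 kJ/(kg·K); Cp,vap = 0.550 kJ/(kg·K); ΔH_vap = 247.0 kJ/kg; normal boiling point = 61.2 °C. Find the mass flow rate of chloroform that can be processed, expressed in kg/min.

ṁ = 143 kg/min

Δh = 0.970×(61.2−31.8) + 247.0 + 0.550×(157−61.2) = 328.21 kJ/kg
Q = 782000 W = 782 kJ/s = 46920 kJ/min
ṁ = Q/Δh = 46920 / 328.21 = 142.96 kg/min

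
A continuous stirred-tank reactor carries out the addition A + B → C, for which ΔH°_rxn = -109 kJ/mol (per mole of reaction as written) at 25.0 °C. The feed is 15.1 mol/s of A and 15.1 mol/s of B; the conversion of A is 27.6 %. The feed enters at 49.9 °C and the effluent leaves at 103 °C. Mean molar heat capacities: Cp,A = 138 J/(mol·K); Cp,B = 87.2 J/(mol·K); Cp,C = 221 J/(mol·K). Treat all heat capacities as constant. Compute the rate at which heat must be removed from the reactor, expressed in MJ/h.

Q_out = 990 MJ/h

Extent of reaction ξ = 0.276 × 15.1 = 4.1676 mol/s
Reaction term: ξ·ΔH°_rxn = 4.1676 × -109 = -454.27 kJ/s
Sensible, feed 49.9→25 °C: -84.673 kJ/s
Outlet flows (mol/s): A 10.932, B 10.932, C 4.1676
Sensible, products 25→103 °C: 263.88 kJ/s
Q = ΔH = -275.07 kJ/s = -275.07 kW
Heat removed = 990.24 MJ/h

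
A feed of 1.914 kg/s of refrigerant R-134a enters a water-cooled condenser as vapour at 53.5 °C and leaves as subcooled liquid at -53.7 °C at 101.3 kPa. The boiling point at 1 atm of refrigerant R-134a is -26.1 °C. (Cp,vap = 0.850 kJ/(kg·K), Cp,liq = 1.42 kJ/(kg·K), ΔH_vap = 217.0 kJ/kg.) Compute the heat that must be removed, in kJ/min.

Q_c = 37200 kJ/min

vapour 53.5→-26.1 °C: -67.66 kJ/kg
condensation at -26.1 °C: -217 kJ/kg
liquid -26.1→-53.7 °C: -39.192 kJ/kg
Δh = -67.66 + -217 + -39.192 = -323.85 kJ/kg
Q = ṁ·Δh = 1.914 kg/s × -323.85 kJ/kg = -619.85 kJ/s
|Q| = 619.85 kW = 37191 kJ/min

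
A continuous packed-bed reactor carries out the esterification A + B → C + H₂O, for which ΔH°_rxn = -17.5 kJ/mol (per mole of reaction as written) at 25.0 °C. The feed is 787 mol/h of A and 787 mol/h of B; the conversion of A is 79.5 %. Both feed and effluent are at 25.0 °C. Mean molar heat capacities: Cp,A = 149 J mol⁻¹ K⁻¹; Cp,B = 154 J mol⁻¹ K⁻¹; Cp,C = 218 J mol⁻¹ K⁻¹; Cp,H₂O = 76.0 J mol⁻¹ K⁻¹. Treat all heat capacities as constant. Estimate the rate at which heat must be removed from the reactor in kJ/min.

Extent of reaction ξ = 0.795 × 787 = 625.67 mol/h
Reaction term: ξ·ΔH°_rxn = 625.67 × -17.5 = -10949 kJ/h
Q = ΔH = -10949 kJ/h = -3.0414 kW
Heat removed = 182.49 kJ/min

Q_out = 182 kJ/min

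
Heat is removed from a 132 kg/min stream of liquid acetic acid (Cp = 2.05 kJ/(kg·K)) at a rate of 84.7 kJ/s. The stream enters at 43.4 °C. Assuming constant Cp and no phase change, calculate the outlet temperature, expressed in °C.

T_out = 24.6 °C

Q = 84.7 kJ/s = 5082 kJ/min
ΔT = Q/(ṁ·Cp) = 5082/(132×2.05) = 18.78 K
T_out = 43.4 − 18.78 = 24.62 °C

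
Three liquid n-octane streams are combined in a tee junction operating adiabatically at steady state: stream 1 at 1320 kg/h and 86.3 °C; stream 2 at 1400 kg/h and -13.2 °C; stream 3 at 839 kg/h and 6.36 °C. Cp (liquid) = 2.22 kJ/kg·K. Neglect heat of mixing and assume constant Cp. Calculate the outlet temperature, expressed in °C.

No heat crosses the boundary, so H_out = H_in.
T_out = Σ ṁᵢCp,ᵢTᵢ / Σ ṁᵢCp,ᵢ
      = 223710 / 7901 = 28.315 °C

T_out = 28.3 °C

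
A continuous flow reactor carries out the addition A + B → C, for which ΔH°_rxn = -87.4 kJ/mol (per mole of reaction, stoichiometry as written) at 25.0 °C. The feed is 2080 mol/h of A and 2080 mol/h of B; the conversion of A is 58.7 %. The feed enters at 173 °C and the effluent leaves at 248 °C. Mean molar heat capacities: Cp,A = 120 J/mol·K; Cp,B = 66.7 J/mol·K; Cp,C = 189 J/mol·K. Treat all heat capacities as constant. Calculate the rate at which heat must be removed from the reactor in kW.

Q_out = 21.4 kW

Extent of reaction ξ = 0.587 × 2080 = 1221 mol/h
Reaction term: ξ·ΔH°_rxn = 1221 × -87.4 = -106710 kJ/h
Sensible, feed 173→25 °C: -57474 kJ/h
Outlet flows (mol/h): A 859.04, B 859.04, C 1221
Sensible, products 25→248 °C: 87225 kJ/h
Q = ΔH = -76960 kJ/h = -21.378 kW
Heat removed = 21.378 kW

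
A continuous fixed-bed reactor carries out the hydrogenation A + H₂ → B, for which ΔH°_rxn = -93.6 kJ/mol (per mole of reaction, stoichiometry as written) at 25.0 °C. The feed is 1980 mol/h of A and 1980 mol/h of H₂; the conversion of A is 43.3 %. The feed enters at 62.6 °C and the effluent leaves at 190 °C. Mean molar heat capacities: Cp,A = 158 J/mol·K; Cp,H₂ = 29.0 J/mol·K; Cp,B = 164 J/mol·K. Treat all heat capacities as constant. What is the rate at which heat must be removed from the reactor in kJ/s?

Q_out = 10.1 kJ/s

Extent of reaction ξ = 0.433 × 1980 = 857.34 mol/h
Reaction term: ξ·ΔH°_rxn = 857.34 × -93.6 = -80247 kJ/h
Sensible, feed 62.6→25 °C: -13922 kJ/h
Outlet flows (mol/h): A 1122.7, H₂ 1122.7, B 857.34
Sensible, products 25→190 °C: 57839 kJ/h
Q = ΔH = -36330 kJ/h = -10.092 kW
Heat removed = 10.092 kJ/s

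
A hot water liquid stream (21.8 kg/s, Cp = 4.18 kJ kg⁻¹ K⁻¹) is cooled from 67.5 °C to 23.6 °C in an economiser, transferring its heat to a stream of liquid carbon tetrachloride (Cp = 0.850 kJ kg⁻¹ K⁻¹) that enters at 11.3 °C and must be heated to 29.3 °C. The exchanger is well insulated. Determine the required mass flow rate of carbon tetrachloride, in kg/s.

Heat released by hot stream: Q = 21.8 × 4.18 × (67.5 − 23.6) = 4000.3 kJ/s
Energy balance on cold side (adiabatic exchanger): Q = ṁ_c·Cp_c·(T_c,out − T_c,in)
ṁ_c = 4000.3 / [0.850 × (29.3 − 11.3)] = 261.46 kg/s

ṁ_c = 261 kg/s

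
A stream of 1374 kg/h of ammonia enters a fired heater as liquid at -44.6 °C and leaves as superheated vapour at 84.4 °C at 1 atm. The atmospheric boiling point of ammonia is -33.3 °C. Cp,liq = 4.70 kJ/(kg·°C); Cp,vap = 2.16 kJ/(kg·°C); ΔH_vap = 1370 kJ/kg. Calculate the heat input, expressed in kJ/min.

liquid -44.6→-33.3 °C: 53.11 kJ/kg
vaporisation at -33.3 °C: 1370 kJ/kg
vapour -33.3→84.4 °C: 254.23 kJ/kg
Δh = 53.11 + 1370 + 254.23 = 1677.3 kJ/kg
Q = ṁ·Δh = 1374 kg/h × 1677.3 kJ/kg = 2.3047e+06 kJ/h
|Q| = 640.19 kW = 38411 kJ/min

Q = 38400 kJ/min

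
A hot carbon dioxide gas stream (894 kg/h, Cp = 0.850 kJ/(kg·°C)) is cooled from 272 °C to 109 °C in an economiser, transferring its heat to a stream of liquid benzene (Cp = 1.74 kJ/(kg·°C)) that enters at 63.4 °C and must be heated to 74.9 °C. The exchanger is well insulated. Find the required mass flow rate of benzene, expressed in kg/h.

Heat released by hot stream: Q = 894 × 0.850 × (272 − 109) = 123860 kJ/h
Energy balance on cold side (adiabatic exchanger): Q = ṁ_c·Cp_c·(T_c,out − T_c,in)
ṁ_c = 123860 / [1.74 × (74.9 − 63.4)] = 6190.1 kg/h

ṁ_c = 6190 kg/h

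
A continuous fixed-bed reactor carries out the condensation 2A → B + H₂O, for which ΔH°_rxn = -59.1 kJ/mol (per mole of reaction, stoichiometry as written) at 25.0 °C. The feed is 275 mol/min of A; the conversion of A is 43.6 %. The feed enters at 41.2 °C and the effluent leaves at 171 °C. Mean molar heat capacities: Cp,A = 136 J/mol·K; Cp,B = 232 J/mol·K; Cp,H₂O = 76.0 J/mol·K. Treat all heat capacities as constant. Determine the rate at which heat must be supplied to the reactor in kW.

Extent of reaction ξ = 0.436 × 275 / 2 = 59.95 mol/min
Reaction term: ξ·ΔH°_rxn = 59.95 × -59.1 = -3543 kJ/min
Sensible, feed 41.2→25 °C: -605.88 kJ/min
Outlet flows (mol/min): A 155.1, B 59.95, H₂O 59.95
Sensible, products 25→171 °C: 5775.5 kJ/min
Q = ΔH = 1626.6 kJ/min = 27.11 kW
Heat supplied = 27.11 kW

Q_in = 27.1 kW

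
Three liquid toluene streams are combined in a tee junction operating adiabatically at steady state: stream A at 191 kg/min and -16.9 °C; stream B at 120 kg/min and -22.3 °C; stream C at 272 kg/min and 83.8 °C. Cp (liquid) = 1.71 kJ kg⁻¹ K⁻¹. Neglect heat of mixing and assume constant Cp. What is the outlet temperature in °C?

Adiabatic, steady state ⇒ Σ ṁᵢCp,ᵢ(T_out − Tᵢ) = 0
T_out = Σ ṁᵢCp,ᵢTᵢ / Σ ṁᵢCp,ᵢ
      = 28881 / 996.93 = 28.97 °C

T_out = 29.0 °C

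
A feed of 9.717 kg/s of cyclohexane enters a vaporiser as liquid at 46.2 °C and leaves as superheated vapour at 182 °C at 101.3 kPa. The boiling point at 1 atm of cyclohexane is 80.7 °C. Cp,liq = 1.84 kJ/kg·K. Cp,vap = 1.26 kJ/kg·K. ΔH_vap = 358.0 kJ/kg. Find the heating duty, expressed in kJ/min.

liquid 46.2→80.7 °C: 63.48 kJ/kg
vaporisation at 80.7 °C: 358 kJ/kg
vapour 80.7→182 °C: 127.64 kJ/kg
Δh = 63.48 + 358 + 127.64 = 549.12 kJ/kg
Q = ṁ·Δh = 9.717 kg/s × 549.12 kJ/kg = 5335.8 kJ/s
|Q| = 5335.8 kW = 320150 kJ/min

Q = 320000 kJ/min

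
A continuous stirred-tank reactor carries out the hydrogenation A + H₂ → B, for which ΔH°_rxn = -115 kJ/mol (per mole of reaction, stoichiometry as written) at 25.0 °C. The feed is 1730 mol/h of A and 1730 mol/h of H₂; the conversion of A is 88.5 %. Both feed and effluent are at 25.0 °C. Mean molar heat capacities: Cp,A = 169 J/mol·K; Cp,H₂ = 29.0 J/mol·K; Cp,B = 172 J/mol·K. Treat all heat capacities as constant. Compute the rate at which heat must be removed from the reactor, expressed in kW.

Extent of reaction ξ = 0.885 × 1730 = 1531 mol/h
Reaction term: ξ·ΔH°_rxn = 1531 × -115 = -176070 kJ/h
Q = ΔH = -176070 kJ/h = -48.909 kW
Heat removed = 48.909 kW

Q_out = 48.9 kW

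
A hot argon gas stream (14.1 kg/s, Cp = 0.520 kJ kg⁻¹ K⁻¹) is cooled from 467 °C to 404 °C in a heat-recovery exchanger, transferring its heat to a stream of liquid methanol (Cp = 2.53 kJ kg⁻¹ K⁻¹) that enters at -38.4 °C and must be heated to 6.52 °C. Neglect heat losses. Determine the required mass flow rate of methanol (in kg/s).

Heat released by hot stream: Q = 14.1 × 0.520 × (467 − 404) = 461.92 kJ/s
Energy balance on cold side (adiabatic exchanger): Q = ṁ_c·Cp_c·(T_c,out − T_c,in)
ṁ_c = 461.92 / [2.53 × (6.52 − -38.4)] = 4.0645 kg/s

ṁ_c = 4.06 kg/s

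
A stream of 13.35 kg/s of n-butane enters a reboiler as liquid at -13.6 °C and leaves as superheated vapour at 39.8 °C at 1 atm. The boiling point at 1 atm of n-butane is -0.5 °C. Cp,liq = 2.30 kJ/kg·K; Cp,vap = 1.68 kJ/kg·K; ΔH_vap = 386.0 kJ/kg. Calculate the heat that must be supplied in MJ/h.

liquid -13.6→-0.5 °C: 30.13 kJ/kg
vaporisation at -0.5 °C: 386 kJ/kg
vapour -0.5→39.8 °C: 67.704 kJ/kg
Δh = 30.13 + 386 + 67.704 = 483.83 kJ/kg
Q = ṁ·Δh = 13.35 kg/s × 483.83 kJ/kg = 6459.2 kJ/s
|Q| = 6459.2 kW = 23253 MJ/h

Q = 23300 MJ/h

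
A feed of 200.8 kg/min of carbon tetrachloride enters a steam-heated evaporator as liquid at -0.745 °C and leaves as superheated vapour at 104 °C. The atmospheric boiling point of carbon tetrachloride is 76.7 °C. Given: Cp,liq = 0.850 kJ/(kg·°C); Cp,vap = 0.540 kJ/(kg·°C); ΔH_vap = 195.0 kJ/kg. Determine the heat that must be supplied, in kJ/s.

liquid -0.745→76.7 °C: 65.828 kJ/kg
vaporisation at 76.7 °C: 195 kJ/kg
vapour 76.7→104 °C: 14.742 kJ/kg
Δh = 65.828 + 195 + 14.742 = 275.57 kJ/kg
Q = ṁ·Δh = 200.8 kg/min × 275.57 kJ/kg = 55335 kJ/min
|Q| = 922.24 kW

Q = 922 kJ/s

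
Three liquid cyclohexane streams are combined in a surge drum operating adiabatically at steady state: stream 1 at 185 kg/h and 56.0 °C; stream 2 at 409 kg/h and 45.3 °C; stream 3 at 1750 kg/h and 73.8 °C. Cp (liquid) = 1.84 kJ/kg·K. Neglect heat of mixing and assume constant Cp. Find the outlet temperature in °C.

T_out = 67.4 °C

Adiabatic, steady state ⇒ Σ ṁᵢCp,ᵢ(T_out − Tᵢ) = 0
T_out = Σ ṁᵢCp,ᵢTᵢ / Σ ṁᵢCp,ᵢ
      = 290790 / 4313 = 67.422 °C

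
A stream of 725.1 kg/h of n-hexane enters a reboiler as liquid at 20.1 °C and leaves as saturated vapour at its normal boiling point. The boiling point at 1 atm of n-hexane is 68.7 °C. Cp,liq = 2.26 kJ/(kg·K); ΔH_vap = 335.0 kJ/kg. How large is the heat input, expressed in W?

Q = 89600 W

liquid 20.1→68.7 °C: 109.84 kJ/kg
vaporisation at 68.7 °C: 335 kJ/kg
Δh = 109.84 + 335 = 444.84 kJ/kg
Q = ṁ·Δh = 725.1 kg/h × 444.84 kJ/kg = 322550 kJ/h
|Q| = 89.597 kW = 89597 W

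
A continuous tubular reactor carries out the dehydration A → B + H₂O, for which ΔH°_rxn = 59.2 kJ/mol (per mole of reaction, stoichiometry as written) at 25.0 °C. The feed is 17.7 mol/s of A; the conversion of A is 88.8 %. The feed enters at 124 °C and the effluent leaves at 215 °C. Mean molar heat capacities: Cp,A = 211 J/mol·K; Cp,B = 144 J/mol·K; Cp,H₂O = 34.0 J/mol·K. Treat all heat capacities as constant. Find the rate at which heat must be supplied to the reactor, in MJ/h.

Q_in = 4220 MJ/h

Extent of reaction ξ = 0.888 × 17.7 = 15.718 mol/s
Reaction term: ξ·ΔH°_rxn = 15.718 × 59.2 = 930.48 kJ/s
Sensible, feed 124→25 °C: -369.74 kJ/s
Outlet flows (mol/s): A 1.9824, B 15.718, H₂O 15.718
Sensible, products 25→215 °C: 611.04 kJ/s
Q = ΔH = 1171.8 kJ/s = 1171.8 kW
Heat supplied = 4218.4 MJ/h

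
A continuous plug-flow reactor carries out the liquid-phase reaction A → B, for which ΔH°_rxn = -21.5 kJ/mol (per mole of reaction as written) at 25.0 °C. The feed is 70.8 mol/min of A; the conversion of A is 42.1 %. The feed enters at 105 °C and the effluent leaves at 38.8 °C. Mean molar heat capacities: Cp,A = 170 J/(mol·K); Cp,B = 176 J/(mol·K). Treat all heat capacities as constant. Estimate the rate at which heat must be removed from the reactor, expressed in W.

Extent of reaction ξ = 0.421 × 70.8 = 29.807 mol/min
Reaction term: ξ·ΔH°_rxn = 29.807 × -21.5 = -640.85 kJ/min
Sensible, feed 105→25 °C: -962.88 kJ/min
Outlet flows (mol/min): A 40.993, B 29.807
Sensible, products 25→38.8 °C: 168.56 kJ/min
Q = ΔH = -1435.2 kJ/min = -23.919 kW
Heat removed = 23919 W

Q_out = 23900 W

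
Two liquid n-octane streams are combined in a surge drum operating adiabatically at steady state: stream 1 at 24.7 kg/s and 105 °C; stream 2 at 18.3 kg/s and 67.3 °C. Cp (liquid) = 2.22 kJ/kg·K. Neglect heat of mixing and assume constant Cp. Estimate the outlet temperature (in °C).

No heat crosses the boundary, so H_out = H_in.
Σ ṁᵢCp,ᵢTᵢ = 24.7×2.22×105 + 18.3×2.22×67.3 = 8491.7
Σ ṁᵢCp,ᵢ = 24.7×2.22 + 18.3×2.22 = 95.46
T_out = 8491.7 / 95.46 = 88.956 °C

T_out = 89.0 °C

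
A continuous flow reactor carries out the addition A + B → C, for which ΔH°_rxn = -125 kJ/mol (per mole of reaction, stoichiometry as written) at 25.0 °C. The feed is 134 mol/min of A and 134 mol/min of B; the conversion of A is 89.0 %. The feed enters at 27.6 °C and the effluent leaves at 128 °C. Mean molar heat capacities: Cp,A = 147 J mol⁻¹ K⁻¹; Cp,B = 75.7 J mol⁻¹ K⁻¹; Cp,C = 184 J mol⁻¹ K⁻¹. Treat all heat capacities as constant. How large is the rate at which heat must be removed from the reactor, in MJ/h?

Extent of reaction ξ = 0.890 × 134 = 119.26 mol/min
Reaction term: ξ·ΔH°_rxn = 119.26 × -125 = -14908 kJ/min
Sensible, feed 27.6→25 °C: -77.589 kJ/min
Outlet flows (mol/min): A 14.74, B 14.74, C 119.26
Sensible, products 25→128 °C: 2598.3 kJ/min
Q = ΔH = -12387 kJ/min = -206.45 kW
Heat removed = 743.21 MJ/h

Q_out = 743 MJ/h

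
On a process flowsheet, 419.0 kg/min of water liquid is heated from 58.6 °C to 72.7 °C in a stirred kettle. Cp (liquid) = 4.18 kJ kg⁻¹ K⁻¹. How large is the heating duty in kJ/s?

Q = ṁ·Cp·ΔT = 419.0 × 4.18 × (72.7 − 58.6) = 24695 kJ/min
Converting: 24695 / 60 s = 411.58 kW

Q = 412 kJ/s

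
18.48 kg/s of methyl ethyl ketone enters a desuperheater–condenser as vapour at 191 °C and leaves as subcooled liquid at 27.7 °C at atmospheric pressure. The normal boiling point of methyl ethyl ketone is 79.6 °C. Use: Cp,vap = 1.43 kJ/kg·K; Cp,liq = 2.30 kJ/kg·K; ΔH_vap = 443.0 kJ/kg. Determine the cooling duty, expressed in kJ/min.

Q_c = 800000 kJ/min

vapour 191→79.6 °C: -159.3 kJ/kg
condensation at 79.6 °C: -443 kJ/kg
liquid 79.6→27.7 °C: -119.37 kJ/kg
Δh = -159.3 + -443 + -119.37 = -721.67 kJ/kg
Q = ṁ·Δh = 18.48 kg/s × -721.67 kJ/kg = -13336 kJ/s
|Q| = 13336 kW = 800190 kJ/min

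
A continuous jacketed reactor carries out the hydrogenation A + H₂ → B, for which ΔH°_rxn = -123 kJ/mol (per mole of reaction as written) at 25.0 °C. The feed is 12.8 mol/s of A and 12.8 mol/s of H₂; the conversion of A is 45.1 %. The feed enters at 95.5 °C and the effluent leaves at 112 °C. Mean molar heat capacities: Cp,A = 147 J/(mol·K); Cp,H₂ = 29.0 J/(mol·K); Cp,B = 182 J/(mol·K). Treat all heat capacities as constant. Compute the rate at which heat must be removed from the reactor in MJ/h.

Q_out = 2410 MJ/h

Extent of reaction ξ = 0.451 × 12.8 = 5.7728 mol/s
Reaction term: ξ·ΔH°_rxn = 5.7728 × -123 = -710.05 kJ/s
Sensible, feed 95.5→25 °C: -158.82 kJ/s
Outlet flows (mol/s): A 7.0272, H₂ 7.0272, B 5.7728
Sensible, products 25→112 °C: 199.01 kJ/s
Q = ΔH = -669.87 kJ/s = -669.87 kW
Heat removed = 2411.5 MJ/h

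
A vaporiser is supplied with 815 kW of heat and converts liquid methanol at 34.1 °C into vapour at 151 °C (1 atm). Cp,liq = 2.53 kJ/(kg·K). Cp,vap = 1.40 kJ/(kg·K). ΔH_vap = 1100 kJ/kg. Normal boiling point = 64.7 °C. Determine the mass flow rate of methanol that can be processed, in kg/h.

Δh = 2.53×(64.7−34.1) + 1100 + 1.40×(151−64.7) = 1298.2 kJ/kg
Q = 815 kW = 815 kJ/s = 2.934e+06 kJ/h
ṁ = Q/Δh = 2.934e+06 / 1298.2 = 2260 kg/h

ṁ = 2260 kg/h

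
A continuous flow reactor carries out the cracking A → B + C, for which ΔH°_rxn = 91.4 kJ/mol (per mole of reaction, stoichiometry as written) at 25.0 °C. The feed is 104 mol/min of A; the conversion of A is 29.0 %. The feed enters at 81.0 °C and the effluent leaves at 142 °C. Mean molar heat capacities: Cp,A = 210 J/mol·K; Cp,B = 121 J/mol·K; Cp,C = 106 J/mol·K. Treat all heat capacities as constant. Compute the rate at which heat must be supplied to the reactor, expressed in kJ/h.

Extent of reaction ξ = 0.290 × 104 = 30.16 mol/min
Reaction term: ξ·ΔH°_rxn = 30.16 × 91.4 = 2756.6 kJ/min
Sensible, feed 81.0→25 °C: -1223 kJ/min
Outlet flows (mol/min): A 73.84, B 30.16, C 30.16
Sensible, products 25→142 °C: 2615.3 kJ/min
Q = ΔH = 4148.9 kJ/min = 69.148 kW
Heat supplied = 248930 kJ/h

Q_in = 249000 kJ/h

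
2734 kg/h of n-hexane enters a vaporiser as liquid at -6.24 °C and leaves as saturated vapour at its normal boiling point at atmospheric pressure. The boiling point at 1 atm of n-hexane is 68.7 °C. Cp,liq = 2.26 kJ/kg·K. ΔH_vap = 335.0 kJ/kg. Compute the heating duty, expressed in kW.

Q = 383 kW

liquid -6.24→68.7 °C: 169.36 kJ/kg
vaporisation at 68.7 °C: 335 kJ/kg
Δh = 169.36 + 335 = 504.36 kJ/kg
Q = ṁ·Δh = 2734 kg/h × 504.36 kJ/kg = 1.3789e+06 kJ/h
|Q| = 383.04 kW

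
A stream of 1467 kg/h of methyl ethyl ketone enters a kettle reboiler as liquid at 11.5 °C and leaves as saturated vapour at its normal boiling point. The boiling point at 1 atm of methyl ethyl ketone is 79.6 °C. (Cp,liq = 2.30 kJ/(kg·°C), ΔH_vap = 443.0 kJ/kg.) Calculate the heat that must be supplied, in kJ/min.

liquid 11.5→79.6 °C: 156.63 kJ/kg
vaporisation at 79.6 °C: 443 kJ/kg
Δh = 156.63 + 443 = 599.63 kJ/kg
Q = ṁ·Δh = 1467 kg/h × 599.63 kJ/kg = 879660 kJ/h
|Q| = 244.35 kW = 14661 kJ/min

Q = 14700 kJ/min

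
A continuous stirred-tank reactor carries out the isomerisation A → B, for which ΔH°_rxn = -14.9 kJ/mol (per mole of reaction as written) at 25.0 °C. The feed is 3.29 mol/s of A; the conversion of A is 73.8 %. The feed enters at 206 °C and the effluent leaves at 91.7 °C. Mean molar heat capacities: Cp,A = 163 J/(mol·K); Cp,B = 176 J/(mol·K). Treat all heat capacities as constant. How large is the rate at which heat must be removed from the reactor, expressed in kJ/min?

Extent of reaction ξ = 0.738 × 3.29 = 2.428 mol/s
Reaction term: ξ·ΔH°_rxn = 2.428 × -14.9 = -36.177 kJ/s
Sensible, feed 206→25 °C: -97.065 kJ/s
Outlet flows (mol/s): A 0.86198, B 2.428
Sensible, products 25→91.7 °C: 37.875 kJ/s
Q = ΔH = -95.368 kJ/s = -95.368 kW
Heat removed = 5722.1 kJ/min

Q_out = 5720 kJ/min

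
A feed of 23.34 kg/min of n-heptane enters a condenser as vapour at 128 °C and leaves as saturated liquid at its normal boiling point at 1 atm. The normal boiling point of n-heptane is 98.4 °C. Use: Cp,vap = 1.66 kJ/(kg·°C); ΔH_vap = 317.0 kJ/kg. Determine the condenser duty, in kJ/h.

Q_c = 513000 kJ/h

vapour 128→98.4 °C: -49.136 kJ/kg
condensation at 98.4 °C: -317 kJ/kg
Δh = -49.136 + -317 = -366.14 kJ/kg
Q = ṁ·Δh = 23.34 kg/min × -366.14 kJ/kg = -8545.6 kJ/min
|Q| = 142.43 kW = 512740 kJ/h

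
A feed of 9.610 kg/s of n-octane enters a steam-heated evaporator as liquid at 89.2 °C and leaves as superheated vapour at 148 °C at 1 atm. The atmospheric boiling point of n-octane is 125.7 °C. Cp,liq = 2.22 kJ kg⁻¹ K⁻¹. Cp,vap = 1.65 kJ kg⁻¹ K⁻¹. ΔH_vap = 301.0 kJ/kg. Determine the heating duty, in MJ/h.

Q = 14500 MJ/h

liquid 89.2→125.7 °C: 81.03 kJ/kg
vaporisation at 125.7 °C: 301 kJ/kg
vapour 125.7→148 °C: 36.795 kJ/kg
Δh = 81.03 + 301 + 36.795 = 418.82 kJ/kg
Q = ṁ·Δh = 9.610 kg/s × 418.82 kJ/kg = 4024.9 kJ/s
|Q| = 4024.9 kW = 14490 MJ/h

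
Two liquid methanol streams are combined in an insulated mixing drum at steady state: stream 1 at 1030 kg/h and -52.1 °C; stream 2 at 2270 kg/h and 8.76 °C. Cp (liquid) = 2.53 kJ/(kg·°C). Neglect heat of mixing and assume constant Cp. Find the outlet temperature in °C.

Energy balance with Q = 0: Σ ṁᵢCp,ᵢ(T_out − Tᵢ) = 0
Σ ṁᵢCp,ᵢTᵢ = 1030×2.53×-52.1 + 2270×2.53×8.76 = -85458
Σ ṁᵢCp,ᵢ = 1030×2.53 + 2270×2.53 = 8349
T_out = -85458 / 8349 = -10.236 °C

T_out = -10.2 °C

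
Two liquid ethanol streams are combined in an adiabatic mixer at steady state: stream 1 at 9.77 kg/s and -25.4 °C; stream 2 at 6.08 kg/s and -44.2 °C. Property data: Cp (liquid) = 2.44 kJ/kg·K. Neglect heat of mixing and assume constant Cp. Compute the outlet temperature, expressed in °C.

Energy balance with Q = 0: Σ ṁᵢCp,ᵢ(T_out − Tᵢ) = 0
T_out = Σ ṁᵢCp,ᵢTᵢ / Σ ṁᵢCp,ᵢ
      = -1261.2 / 38.674 = -32.612 °C

T_out = -32.6 °C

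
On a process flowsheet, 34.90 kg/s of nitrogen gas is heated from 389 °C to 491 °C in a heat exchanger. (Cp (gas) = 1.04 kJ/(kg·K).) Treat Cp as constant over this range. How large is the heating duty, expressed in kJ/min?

Q = 222000 kJ/min

Q = ṁ·Cp·ΔT = 34.90 × 1.04 × (491 − 389) = 3702.2 kJ/s
Heating duty = 222130 kJ/min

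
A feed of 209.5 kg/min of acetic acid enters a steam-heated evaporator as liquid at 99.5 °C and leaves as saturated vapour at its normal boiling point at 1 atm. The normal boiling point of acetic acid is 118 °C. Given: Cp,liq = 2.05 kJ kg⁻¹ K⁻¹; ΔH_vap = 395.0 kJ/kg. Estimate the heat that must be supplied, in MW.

Q = 1.51 MW

liquid 99.5→118 °C: 37.925 kJ/kg
vaporisation at 118 °C: 395 kJ/kg
Δh = 37.925 + 395 = 432.93 kJ/kg
Q = ṁ·Δh = 209.5 kg/min × 432.93 kJ/kg = 90698 kJ/min
|Q| = 1511.6 kW = 1.5116 MW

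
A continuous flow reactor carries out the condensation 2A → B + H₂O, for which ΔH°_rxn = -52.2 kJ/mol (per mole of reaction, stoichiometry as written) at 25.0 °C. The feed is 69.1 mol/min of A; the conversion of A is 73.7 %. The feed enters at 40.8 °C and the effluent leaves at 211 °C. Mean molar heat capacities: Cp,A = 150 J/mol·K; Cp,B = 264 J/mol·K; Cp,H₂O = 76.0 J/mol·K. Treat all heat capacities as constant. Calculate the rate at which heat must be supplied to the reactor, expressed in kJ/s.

Q_in = 10.4 kJ/s

Extent of reaction ξ = 0.737 × 69.1 / 2 = 25.463 mol/min
Reaction term: ξ·ΔH°_rxn = 25.463 × -52.2 = -1329.2 kJ/min
Sensible, feed 40.8→25 °C: -163.77 kJ/min
Outlet flows (mol/min): A 18.173, B 25.463, H₂O 25.463
Sensible, products 25→211 °C: 2117.3 kJ/min
Q = ΔH = 624.38 kJ/min = 10.406 kW
Heat supplied = 10.406 kJ/s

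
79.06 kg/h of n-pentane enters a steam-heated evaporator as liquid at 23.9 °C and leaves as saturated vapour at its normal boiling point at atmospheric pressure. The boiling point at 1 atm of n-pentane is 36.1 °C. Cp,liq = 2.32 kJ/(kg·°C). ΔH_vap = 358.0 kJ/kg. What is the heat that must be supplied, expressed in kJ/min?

liquid 23.9→36.1 °C: 28.304 kJ/kg
vaporisation at 36.1 °C: 358 kJ/kg
Δh = 28.304 + 358 = 386.3 kJ/kg
Q = ṁ·Δh = 79.06 kg/h × 386.3 kJ/kg = 30541 kJ/h
|Q| = 8.4837 kW = 509.02 kJ/min

Q = 509 kJ/min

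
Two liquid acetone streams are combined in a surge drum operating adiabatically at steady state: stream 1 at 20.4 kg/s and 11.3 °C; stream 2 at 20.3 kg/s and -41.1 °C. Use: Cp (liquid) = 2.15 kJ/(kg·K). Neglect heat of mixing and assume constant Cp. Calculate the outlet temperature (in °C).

No heat crosses the boundary, so H_out = H_in.
Σ ṁᵢCp,ᵢTᵢ = 20.4×2.15×11.3 + 20.3×2.15×-41.1 = -1298.2
Σ ṁᵢCp,ᵢ = 20.4×2.15 + 20.3×2.15 = 87.505
T_out = -1298.2 / 87.505 = -14.836 °C

T_out = -14.8 °C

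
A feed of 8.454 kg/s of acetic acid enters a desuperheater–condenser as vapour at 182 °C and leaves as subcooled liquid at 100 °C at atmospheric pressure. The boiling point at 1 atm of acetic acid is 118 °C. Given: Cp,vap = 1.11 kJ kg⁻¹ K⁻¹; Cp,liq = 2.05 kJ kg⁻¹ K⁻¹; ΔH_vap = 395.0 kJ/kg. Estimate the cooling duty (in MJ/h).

Q_c = 15300 MJ/h

vapour 182→118 °C: -71.04 kJ/kg
condensation at 118 °C: -395 kJ/kg
liquid 118→100 °C: -36.9 kJ/kg
Δh = -71.04 + -395 + -36.9 = -502.94 kJ/kg
Q = ṁ·Δh = 8.454 kg/s × -502.94 kJ/kg = -4251.9 kJ/s
|Q| = 4251.9 kW = 15307 MJ/h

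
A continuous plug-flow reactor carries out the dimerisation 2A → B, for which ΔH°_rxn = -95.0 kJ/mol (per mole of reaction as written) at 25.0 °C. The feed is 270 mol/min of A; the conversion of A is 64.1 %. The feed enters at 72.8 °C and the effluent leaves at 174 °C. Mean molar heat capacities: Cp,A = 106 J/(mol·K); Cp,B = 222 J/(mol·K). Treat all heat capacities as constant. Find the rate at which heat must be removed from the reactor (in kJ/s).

Extent of reaction ξ = 0.641 × 270 / 2 = 86.535 mol/min
Reaction term: ξ·ΔH°_rxn = 86.535 × -95.0 = -8220.8 kJ/min
Sensible, feed 72.8→25 °C: -1368 kJ/min
Outlet flows (mol/min): A 96.93, B 86.535
Sensible, products 25→174 °C: 4393.3 kJ/min
Q = ΔH = -5195.5 kJ/min = -86.592 kW
Heat removed = 86.592 kJ/s

Q_out = 86.6 kJ/s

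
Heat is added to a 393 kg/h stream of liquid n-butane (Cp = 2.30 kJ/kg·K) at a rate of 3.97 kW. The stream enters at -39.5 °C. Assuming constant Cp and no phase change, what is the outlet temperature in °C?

Q = 3.97 kW = 14292 kJ/h
ΔT = Q/(ṁ·Cp) = 14292/(393×2.30) = 15.811 K
T_out = -39.5 + 15.811 = -23.689 °C

T_out = -23.7 °C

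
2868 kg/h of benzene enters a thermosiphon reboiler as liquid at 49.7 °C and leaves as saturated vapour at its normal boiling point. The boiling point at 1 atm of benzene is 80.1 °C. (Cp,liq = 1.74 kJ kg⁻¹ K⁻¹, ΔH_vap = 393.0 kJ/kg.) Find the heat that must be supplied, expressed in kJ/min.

Q = 21300 kJ/min

liquid 49.7→80.1 °C: 52.896 kJ/kg
vaporisation at 80.1 °C: 393 kJ/kg
Δh = 52.896 + 393 = 445.9 kJ/kg
Q = ṁ·Δh = 2868 kg/h × 445.9 kJ/kg = 1.2788e+06 kJ/h
|Q| = 355.23 kW = 21314 kJ/min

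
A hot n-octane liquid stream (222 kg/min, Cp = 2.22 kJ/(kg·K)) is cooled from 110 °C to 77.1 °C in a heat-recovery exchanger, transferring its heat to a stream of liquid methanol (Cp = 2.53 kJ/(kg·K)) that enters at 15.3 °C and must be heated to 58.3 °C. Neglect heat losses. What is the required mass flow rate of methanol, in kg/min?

Heat released by hot stream: Q = 222 × 2.22 × (110 − 77.1) = 16214 kJ/min
Energy balance on cold side (adiabatic exchanger): Q = ṁ_c·Cp_c·(T_c,out − T_c,in)
ṁ_c = 16214 / [2.53 × (58.3 − 15.3)] = 149.04 kg/min

ṁ_c = 149 kg/min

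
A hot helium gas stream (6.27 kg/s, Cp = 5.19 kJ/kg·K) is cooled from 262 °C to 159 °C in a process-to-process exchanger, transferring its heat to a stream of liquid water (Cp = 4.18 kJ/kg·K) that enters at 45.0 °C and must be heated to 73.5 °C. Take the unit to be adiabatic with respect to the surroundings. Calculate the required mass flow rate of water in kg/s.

Heat released by hot stream: Q = 6.27 × 5.19 × (262 − 159) = 3351.8 kJ/s
Energy balance on cold side (adiabatic exchanger): Q = ṁ_c·Cp_c·(T_c,out − T_c,in)
ṁ_c = 3351.8 / [4.18 × (73.5 − 45.0)] = 28.135 kg/s

ṁ_c = 28.1 kg/s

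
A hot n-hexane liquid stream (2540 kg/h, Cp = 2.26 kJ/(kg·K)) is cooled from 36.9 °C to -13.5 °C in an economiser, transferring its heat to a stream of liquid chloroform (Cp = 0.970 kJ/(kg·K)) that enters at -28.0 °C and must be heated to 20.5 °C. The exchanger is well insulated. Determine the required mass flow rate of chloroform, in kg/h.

Heat released by hot stream: Q = 2540 × 2.26 × (36.9 − -13.5) = 289320 kJ/h
Energy balance on cold side (adiabatic exchanger): Q = ṁ_c·Cp_c·(T_c,out − T_c,in)
ṁ_c = 289320 / [0.970 × (20.5 − -28.0)] = 6149.8 kg/h

ṁ_c = 6150 kg/h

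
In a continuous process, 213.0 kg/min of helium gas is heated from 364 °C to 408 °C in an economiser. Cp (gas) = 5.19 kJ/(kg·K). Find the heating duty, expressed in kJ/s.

Q = 811 kJ/s

Q = ṁ·Cp·ΔT = 213.0 × 5.19 × (408 − 364) = 48641 kJ/min
Converting: 48641 / 60 s = 810.68 kW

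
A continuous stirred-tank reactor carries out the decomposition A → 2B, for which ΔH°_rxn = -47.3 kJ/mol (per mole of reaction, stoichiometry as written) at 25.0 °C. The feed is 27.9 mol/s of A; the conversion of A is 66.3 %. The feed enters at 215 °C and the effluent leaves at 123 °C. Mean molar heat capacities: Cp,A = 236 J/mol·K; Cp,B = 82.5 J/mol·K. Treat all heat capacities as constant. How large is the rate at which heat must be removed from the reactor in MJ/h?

Q_out = 5790 MJ/h

Extent of reaction ξ = 0.663 × 27.9 = 18.498 mol/s
Reaction term: ξ·ΔH°_rxn = 18.498 × -47.3 = -874.94 kJ/s
Sensible, feed 215→25 °C: -1251 kJ/s
Outlet flows (mol/s): A 9.4023, B 36.995
Sensible, products 25→123 °C: 516.56 kJ/s
Q = ΔH = -1609.4 kJ/s = -1609.4 kW
Heat removed = 5793.9 MJ/h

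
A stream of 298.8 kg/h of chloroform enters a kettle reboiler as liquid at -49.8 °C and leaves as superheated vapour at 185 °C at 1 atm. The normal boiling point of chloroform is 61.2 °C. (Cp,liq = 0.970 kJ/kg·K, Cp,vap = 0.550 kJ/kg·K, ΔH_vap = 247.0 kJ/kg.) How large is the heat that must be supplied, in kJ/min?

Q = 2110 kJ/min

liquid -49.8→61.2 °C: 107.67 kJ/kg
vaporisation at 61.2 °C: 247 kJ/kg
vapour 61.2→185 °C: 68.09 kJ/kg
Δh = 107.67 + 247 + 68.09 = 422.76 kJ/kg
Q = ṁ·Δh = 298.8 kg/h × 422.76 kJ/kg = 126320 kJ/h
|Q| = 35.089 kW = 2105.3 kJ/min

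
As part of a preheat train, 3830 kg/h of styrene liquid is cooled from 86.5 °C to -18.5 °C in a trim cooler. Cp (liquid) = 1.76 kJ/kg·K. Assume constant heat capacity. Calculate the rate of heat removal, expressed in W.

Q_c = 197000 W

Q = ṁ·Cp·ΔT = 3830 × 1.76 × (-18.5 − 86.5) = -707780 kJ/h
Converting: 707780 / 3600 s = 196.61 kW
Cooling duty = 196610 W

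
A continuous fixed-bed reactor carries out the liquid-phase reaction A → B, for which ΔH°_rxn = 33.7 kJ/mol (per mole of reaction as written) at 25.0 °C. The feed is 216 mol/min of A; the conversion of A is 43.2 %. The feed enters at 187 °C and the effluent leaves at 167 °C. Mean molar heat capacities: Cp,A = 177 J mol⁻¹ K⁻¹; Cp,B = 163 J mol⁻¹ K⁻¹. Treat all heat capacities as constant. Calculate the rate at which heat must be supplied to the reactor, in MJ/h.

Q_in = 132 MJ/h

Extent of reaction ξ = 0.432 × 216 = 93.312 mol/min
Reaction term: ξ·ΔH°_rxn = 93.312 × 33.7 = 3144.6 kJ/min
Sensible, feed 187→25 °C: -6193.6 kJ/min
Outlet flows (mol/min): A 122.69, B 93.312
Sensible, products 25→167 °C: 5243.4 kJ/min
Q = ΔH = 2194.5 kJ/min = 36.575 kW
Heat supplied = 131.67 MJ/h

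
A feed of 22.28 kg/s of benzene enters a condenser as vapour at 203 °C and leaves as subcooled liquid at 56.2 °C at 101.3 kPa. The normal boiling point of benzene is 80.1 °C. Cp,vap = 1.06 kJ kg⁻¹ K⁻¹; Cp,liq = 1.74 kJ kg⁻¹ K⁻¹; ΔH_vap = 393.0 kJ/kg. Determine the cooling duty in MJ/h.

Q_c = 45300 MJ/h

vapour 203→80.1 °C: -130.27 kJ/kg
condensation at 80.1 °C: -393 kJ/kg
liquid 80.1→56.2 °C: -41.586 kJ/kg
Δh = -130.27 + -393 + -41.586 = -564.86 kJ/kg
Q = ṁ·Δh = 22.28 kg/s × -564.86 kJ/kg = -12585 kJ/s
|Q| = 12585 kW = 45306 MJ/h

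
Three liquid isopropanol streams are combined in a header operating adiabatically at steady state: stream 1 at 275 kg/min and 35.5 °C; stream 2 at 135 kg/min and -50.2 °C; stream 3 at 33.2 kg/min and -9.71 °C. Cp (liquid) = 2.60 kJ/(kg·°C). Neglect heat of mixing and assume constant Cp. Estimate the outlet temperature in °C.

No heat crosses the boundary, so H_out = H_in.
T_out = Σ ṁᵢCp,ᵢTᵢ / Σ ṁᵢCp,ᵢ
      = 6924.1 / 1152.3 = 6.0089 °C

T_out = 6.01 °C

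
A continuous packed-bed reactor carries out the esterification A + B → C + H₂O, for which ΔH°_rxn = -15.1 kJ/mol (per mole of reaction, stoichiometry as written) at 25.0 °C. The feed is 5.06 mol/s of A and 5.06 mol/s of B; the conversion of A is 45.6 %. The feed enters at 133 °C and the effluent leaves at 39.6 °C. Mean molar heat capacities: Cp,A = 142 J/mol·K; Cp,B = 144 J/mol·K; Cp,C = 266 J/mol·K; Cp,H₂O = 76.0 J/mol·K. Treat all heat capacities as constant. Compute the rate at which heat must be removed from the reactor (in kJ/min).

Extent of reaction ξ = 0.456 × 5.06 = 2.3074 mol/s
Reaction term: ξ·ΔH°_rxn = 2.3074 × -15.1 = -34.841 kJ/s
Sensible, feed 133→25 °C: -156.29 kJ/s
Outlet flows (mol/s): A 2.7526, B 2.7526, C 2.3074, H₂O 2.3074
Sensible, products 25→39.6 °C: 23.015 kJ/s
Q = ΔH = -168.12 kJ/s = -168.12 kW
Heat removed = 10087 kJ/min

Q_out = 10100 kJ/min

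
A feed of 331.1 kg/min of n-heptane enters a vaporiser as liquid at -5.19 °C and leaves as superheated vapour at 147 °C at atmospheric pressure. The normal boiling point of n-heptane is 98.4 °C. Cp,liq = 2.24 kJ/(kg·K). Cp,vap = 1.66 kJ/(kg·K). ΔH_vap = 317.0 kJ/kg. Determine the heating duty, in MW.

Q = 3.47 MW

liquid -5.19→98.4 °C: 232.04 kJ/kg
vaporisation at 98.4 °C: 317 kJ/kg
vapour 98.4→147 °C: 80.676 kJ/kg
Δh = 232.04 + 317 + 80.676 = 629.72 kJ/kg
Q = ṁ·Δh = 331.1 kg/min × 629.72 kJ/kg = 208500 kJ/min
|Q| = 3475 kW = 3.475 MW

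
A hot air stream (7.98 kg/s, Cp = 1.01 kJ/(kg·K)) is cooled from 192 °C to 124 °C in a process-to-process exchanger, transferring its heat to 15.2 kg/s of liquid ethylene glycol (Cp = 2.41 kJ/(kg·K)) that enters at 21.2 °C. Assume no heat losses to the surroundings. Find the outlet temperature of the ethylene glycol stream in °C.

Heat released by hot stream: Q = 7.98 × 1.01 × (192 − 124) = 548.07 kJ/s
Energy balance on cold side (adiabatic exchanger): Q = ṁ_c·Cp_c·(T_c,out − T_c,in)
T_c,out = 21.2 + 548.07/(15.2 × 2.41) = 36.161 °C

T_c,out = 36.2 °C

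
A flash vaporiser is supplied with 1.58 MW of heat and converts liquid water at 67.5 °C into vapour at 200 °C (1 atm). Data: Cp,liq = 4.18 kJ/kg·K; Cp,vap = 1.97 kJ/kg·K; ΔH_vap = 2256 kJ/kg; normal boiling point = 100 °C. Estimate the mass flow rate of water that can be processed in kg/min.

Δh = 4.18×(100−67.5) + 2256 + 1.97×(200−100) = 2588.8 kJ/kg
Q = 1.58 MW = 1580 kJ/s = 94800 kJ/min
ṁ = Q/Δh = 94800 / 2588.8 = 36.619 kg/min

ṁ = 36.6 kg/min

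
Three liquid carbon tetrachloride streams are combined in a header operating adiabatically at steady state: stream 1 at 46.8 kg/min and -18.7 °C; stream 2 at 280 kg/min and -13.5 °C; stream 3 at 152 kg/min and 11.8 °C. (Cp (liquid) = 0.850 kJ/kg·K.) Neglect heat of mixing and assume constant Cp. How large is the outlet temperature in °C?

T_out = -5.98 °C

Energy balance with Q = 0: Σ ṁᵢCp,ᵢ(T_out − Tᵢ) = 0
Σ ṁᵢCp,ᵢTᵢ = 46.8×0.850×-18.7 + 280×0.850×-13.5 + 152×0.850×11.8 = -2432.3
Σ ṁᵢCp,ᵢ = 46.8×0.850 + 280×0.850 + 152×0.850 = 406.98
T_out = -2432.3 / 406.98 = -5.9765 °C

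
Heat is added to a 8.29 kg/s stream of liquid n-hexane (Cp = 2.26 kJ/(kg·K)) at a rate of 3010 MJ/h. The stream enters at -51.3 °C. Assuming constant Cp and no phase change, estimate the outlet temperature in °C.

T_out = -6.67 °C

Q = 3010 MJ/h = 836.11 kJ/s
ΔT = Q/(ṁ·Cp) = 836.11/(8.29×2.26) = 44.627 K
T_out = -51.3 + 44.627 = -6.6727 °C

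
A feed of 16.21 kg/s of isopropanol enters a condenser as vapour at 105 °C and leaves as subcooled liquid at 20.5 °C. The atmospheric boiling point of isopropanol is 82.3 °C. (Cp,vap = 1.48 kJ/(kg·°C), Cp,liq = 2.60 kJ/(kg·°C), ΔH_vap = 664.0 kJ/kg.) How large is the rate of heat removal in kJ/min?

vapour 105→82.3 °C: -33.596 kJ/kg
condensation at 82.3 °C: -664 kJ/kg
liquid 82.3→20.5 °C: -160.68 kJ/kg
Δh = -33.596 + -664 + -160.68 = -858.28 kJ/kg
Q = ṁ·Δh = 16.21 kg/s × -858.28 kJ/kg = -13913 kJ/s
|Q| = 13913 kW = 834760 kJ/min

Q_c = 835000 kJ/min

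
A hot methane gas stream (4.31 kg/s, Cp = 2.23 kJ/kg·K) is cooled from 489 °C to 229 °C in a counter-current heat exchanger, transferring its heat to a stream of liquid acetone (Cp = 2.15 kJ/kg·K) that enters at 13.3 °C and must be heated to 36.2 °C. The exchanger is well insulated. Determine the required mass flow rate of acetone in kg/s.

ṁ_c = 50.8 kg/s

Heat released by hot stream: Q = 4.31 × 2.23 × (489 − 229) = 2498.9 kJ/s
Energy balance on cold side (adiabatic exchanger): Q = ṁ_c·Cp_c·(T_c,out − T_c,in)
ṁ_c = 2498.9 / [2.15 × (36.2 − 13.3)] = 50.755 kg/s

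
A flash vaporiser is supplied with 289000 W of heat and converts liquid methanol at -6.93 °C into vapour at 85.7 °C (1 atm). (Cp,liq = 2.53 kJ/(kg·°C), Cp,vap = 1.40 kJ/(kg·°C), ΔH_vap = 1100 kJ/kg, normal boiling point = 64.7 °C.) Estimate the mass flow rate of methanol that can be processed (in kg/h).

ṁ = 794 kg/h

Δh = 2.53×(64.7−-6.93) + 1100 + 1.40×(85.7−64.7) = 1310.6 kJ/kg
Q = 289000 W = 289 kJ/s = 1.0404e+06 kJ/h
ṁ = Q/Δh = 1.0404e+06 / 1310.6 = 793.82 kg/h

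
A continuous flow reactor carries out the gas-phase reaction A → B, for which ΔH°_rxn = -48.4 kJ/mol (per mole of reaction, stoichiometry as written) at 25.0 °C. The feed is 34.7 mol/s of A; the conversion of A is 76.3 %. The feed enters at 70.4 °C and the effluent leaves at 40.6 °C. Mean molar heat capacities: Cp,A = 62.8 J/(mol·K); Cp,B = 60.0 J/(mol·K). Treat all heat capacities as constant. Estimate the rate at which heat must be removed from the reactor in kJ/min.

Q_out = 80900 kJ/min

Extent of reaction ξ = 0.763 × 34.7 = 26.476 mol/s
Reaction term: ξ·ΔH°_rxn = 26.476 × -48.4 = -1281.4 kJ/s
Sensible, feed 70.4→25 °C: -98.934 kJ/s
Outlet flows (mol/s): A 8.2239, B 26.476
Sensible, products 25→40.6 °C: 32.838 kJ/s
Q = ΔH = -1347.5 kJ/s = -1347.5 kW
Heat removed = 80852 kJ/min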